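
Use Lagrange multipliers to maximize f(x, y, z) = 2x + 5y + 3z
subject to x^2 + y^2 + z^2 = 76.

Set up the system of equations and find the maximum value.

Lagrange conditions: 2 = 2*lambda*x, 5 = 2*lambda*y, 3 = 2*lambda*z
So x:2 = y:5 = z:3, i.e. x = 2t, y = 5t, z = 3t
Constraint: t^2*(2^2 + 5^2 + 3^2) = 76
  t^2 * 38 = 76  =>  t = sqrt(2)
Maximum = 2*2t + 5*5t + 3*3t = 38*sqrt(2) = sqrt(2888)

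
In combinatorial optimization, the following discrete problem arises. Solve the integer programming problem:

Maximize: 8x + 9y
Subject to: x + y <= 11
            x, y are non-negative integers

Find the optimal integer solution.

Objective: 8x + 9y, constraint: x + y <= 11
Coefficient of y is 9 > coefficient of x is 8, so allocate the entire budget to y.
Optimal: x = 0, y = 11, value = 99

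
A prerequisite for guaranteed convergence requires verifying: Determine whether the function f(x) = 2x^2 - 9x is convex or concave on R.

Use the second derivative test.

f(x) = 2x^2 - 9x
f'(x) = 4x - 9
f''(x) = 4
Since f''(x) = 4 > 0 for all x, f is convex on R.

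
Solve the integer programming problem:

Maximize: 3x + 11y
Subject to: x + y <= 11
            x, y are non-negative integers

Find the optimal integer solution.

Objective: 3x + 11y, constraint: x + y <= 11
Coefficient of y is 11 > coefficient of x is 3, so allocate the entire budget to y.
Optimal: x = 0, y = 11, value = 121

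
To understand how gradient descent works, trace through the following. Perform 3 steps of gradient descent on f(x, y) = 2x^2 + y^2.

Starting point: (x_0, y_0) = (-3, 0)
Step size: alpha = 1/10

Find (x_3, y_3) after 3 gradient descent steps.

f(x,y) = 2x^2 + y^2
grad_x = 4x + 0y, grad_y = 2y + 0x
Step 1: grad = (-12, 0), (-9/5, 0)
Step 2: grad = (-36/5, 0), (-27/25, 0)
Step 3: grad = (-108/25, 0), (-81/125, 0)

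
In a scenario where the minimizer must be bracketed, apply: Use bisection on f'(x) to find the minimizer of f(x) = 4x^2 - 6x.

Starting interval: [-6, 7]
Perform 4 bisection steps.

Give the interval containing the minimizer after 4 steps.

Finding critical point of f(x) = 4x^2 - 6x using bisection on f'(x) = 8x + -6.
f'(x) = 0 when x = 3/4.
Starting interval: [-6, 7]
Step 1: mid = 1/2, f'(mid) = -2, new interval = [1/2, 7]
Step 2: mid = 15/4, f'(mid) = 24, new interval = [1/2, 15/4]
Step 3: mid = 17/8, f'(mid) = 11, new interval = [1/2, 17/8]
Step 4: mid = 21/16, f'(mid) = 9/2, new interval = [1/2, 21/16]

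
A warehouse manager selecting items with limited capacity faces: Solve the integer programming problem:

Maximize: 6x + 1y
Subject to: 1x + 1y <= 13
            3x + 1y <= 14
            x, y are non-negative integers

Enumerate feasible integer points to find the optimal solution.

Constraint 1: 1x + 1y <= 13
Constraint 2: 3x + 1y <= 14
Feasible x range (need y >= 0): 0 <= x <= min(13/1, 14/3) => x in {0, ..., 4}.
Enumerate feasible integer points row by row (the coefficient of y is 1 > 0, so for each x the largest feasible y gives the best value):
  x = 0: y <= min((13 - 1*0)/1, (14 - 3*0)/1) => y in {0, ..., 13}; best 6*0 + 1*13 = 13
  x = 1: y <= min((13 - 1*1)/1, (14 - 3*1)/1) => y in {0, ..., 11}; best 6*1 + 1*11 = 17
  x = 2: y <= min((13 - 1*2)/1, (14 - 3*2)/1) => y in {0, ..., 8}; best 6*2 + 1*8 = 20
  x = 3: y <= min((13 - 1*3)/1, (14 - 3*3)/1) => y in {0, ..., 5}; best 6*3 + 1*5 = 23
  x = 4: y <= min((13 - 1*4)/1, (14 - 3*4)/1) => y in {0, ..., 2}; best 6*4 + 1*2 = 26
The maximum 6x + 1y = 26 is achieved at x = 4, y = 2.
Check: 1*4 + 1*2 = 6 <= 13 and 3*4 + 1*2 = 14 <= 14.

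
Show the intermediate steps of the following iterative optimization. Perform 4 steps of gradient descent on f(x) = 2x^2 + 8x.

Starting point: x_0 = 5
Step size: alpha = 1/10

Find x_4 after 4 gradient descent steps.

f(x) = 2x^2 + 8x, f'(x) = 4x + (8)
Step 1: f'(5) = 28, x_1 = 5 - 1/10 * 28 = 11/5
Step 2: f'(11/5) = 84/5, x_2 = 11/5 - 1/10 * 84/5 = 13/25
Step 3: f'(13/25) = 252/25, x_3 = 13/25 - 1/10 * 252/25 = -61/125
Step 4: f'(-61/125) = 756/125, x_4 = -61/125 - 1/10 * 756/125 = -683/625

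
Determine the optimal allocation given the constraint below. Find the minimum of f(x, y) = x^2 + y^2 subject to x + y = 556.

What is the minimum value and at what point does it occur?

Substitute y = 556 - x into f(x,y) = x^2 + y^2:
g(x) = x^2 + (556 - x)^2 = 2x^2 - 1112x + 309136
g'(x) = 4x - 1112 = 0  =>  x = 278
y = 556 - 278 = 278
Minimum value = 278^2 + 278^2 = 154568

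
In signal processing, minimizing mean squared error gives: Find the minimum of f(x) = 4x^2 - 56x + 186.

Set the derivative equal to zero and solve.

f(x) = 4x^2 - 56x + 186
f'(x) = 8x + (-56) = 0
x = 56/8 = 7
f(7) = -10
Since f''(x) = 8 > 0, this is a minimum.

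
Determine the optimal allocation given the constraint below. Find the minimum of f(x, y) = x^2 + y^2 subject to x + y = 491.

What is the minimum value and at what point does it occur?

Substitute y = 491 - x into f(x,y) = x^2 + y^2:
g(x) = x^2 + (491 - x)^2 = 2x^2 - 982x + 241081
g'(x) = 4x - 982 = 0  =>  x = 491/2
y = 491 - 491/2 = 491/2
Minimum value = (491/2)^2 + (491/2)^2 = 241081/2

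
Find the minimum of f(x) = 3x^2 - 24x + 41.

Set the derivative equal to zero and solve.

f(x) = 3x^2 - 24x + 41
f'(x) = 6x + (-24) = 0
x = 24/6 = 4
f(4) = -7
Since f''(x) = 6 > 0, this is a minimum.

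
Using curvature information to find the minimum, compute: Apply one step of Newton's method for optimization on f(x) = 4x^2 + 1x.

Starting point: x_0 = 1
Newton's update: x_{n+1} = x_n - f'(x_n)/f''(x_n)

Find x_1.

f(x) = 4x^2 + 1x
f'(x) = 8x + (1), f''(x) = 8
Newton step: x_1 = x_0 - f'(x_0)/f''(x_0)
f'(1) = 9
x_1 = 1 - 9/8 = -1/8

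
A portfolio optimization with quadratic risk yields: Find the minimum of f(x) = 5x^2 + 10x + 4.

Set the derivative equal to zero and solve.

f(x) = 5x^2 + 10x + 4
f'(x) = 10x + (10) = 0
x = -10/10 = -1
f(-1) = -1
Since f''(x) = 10 > 0, this is a minimum.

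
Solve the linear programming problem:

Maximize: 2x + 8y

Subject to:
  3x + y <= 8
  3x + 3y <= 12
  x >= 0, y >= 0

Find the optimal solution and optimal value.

Feasible vertices: (0, 0), (0, 4), (2, 2), (8/3, 0)
Objective 2x + 8y at each:
  (0, 0): 0
  (0, 4): 32
  (2, 2): 20
  (8/3, 0): 16/3
Maximum is 32 at (0, 4).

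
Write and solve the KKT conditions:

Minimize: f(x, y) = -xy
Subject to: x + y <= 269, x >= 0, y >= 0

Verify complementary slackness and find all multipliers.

Problem: min -xy s.t. x + y <= 269 (multiplier lambda), x >= 0 (mu_x), y >= 0 (mu_y)
KKT stationarity: -y + lambda - mu_x = 0, -x + lambda - mu_y = 0, with lambda, mu_x, mu_y >= 0
Complementary slackness: lambda*(x + y - 269) = 0, mu_x*x = 0, mu_y*y = 0
If lambda = 0: y = -mu_x <= 0 and x = -mu_y <= 0 force x = y = 0 with f = 0; but x = y = 269/2 is feasible with f = -72361/4 < 0, so this is not the minimum. Hence lambda > 0 and x + y = 269.
Try x > 0, y > 0 (so mu_x = mu_y = 0): y = lambda, x = lambda => x = y = lambda
x + y = 269 => 2*lambda = 269 => lambda = 269/2
x* = y* = 269/2 > 0, consistent with mu_x = mu_y = 0.
(Any feasible point with x = 0 or y = 0 has f = 0 > -72361/4, so the minimum is not on those boundaries.)
min(-xy) = -72361/4 (i.e. max xy = 72361/4)
Multipliers: lambda = 269/2, mu_x = 0, mu_y = 0
Complementary slackness: lambda*(x + y - 269) = 269/2*(269/2 + 269/2 - 269) = 0, mu_x*x = 0*269/2 = 0, mu_y*y = 0*269/2 = 0. Satisfied.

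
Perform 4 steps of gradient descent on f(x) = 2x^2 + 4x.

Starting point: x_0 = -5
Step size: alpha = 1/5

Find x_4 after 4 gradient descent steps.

f(x) = 2x^2 + 4x, f'(x) = 4x + (4)
Step 1: f'(-5) = -16, x_1 = -5 - 1/5 * -16 = -9/5
Step 2: f'(-9/5) = -16/5, x_2 = -9/5 - 1/5 * -16/5 = -29/25
Step 3: f'(-29/25) = -16/25, x_3 = -29/25 - 1/5 * -16/25 = -129/125
Step 4: f'(-129/125) = -16/125, x_4 = -129/125 - 1/5 * -16/125 = -629/625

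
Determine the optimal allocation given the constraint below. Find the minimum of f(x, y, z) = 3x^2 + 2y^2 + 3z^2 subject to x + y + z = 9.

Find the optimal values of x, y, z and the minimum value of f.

Using Lagrange multipliers on f = 3x^2 + 2y^2 + 3z^2 with constraint x + y + z = 9:
Conditions: 2*3*x = lambda, 2*2*y = lambda, 2*3*z = lambda
So x = lambda/6, y = lambda/4, z = lambda/6
Substituting into constraint: lambda * (7/12) = 9
lambda = 108/7
x = 18/7, y = 27/7, z = 18/7
Minimum value = 486/7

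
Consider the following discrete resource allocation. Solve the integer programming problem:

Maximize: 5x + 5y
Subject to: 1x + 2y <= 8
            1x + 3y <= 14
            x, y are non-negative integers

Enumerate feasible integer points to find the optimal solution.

Constraint 1: 1x + 2y <= 8
Constraint 2: 1x + 3y <= 14
Feasible x range (need y >= 0): 0 <= x <= min(8/1, 14/1) => x in {0, ..., 8}.
Enumerate feasible integer points row by row (the coefficient of y is 5 > 0, so for each x the largest feasible y gives the best value):
  x = 0: y <= min((8 - 1*0)/2, (14 - 1*0)/3) => y in {0, ..., 4}; best 5*0 + 5*4 = 20
  x = 1: y <= min((8 - 1*1)/2, (14 - 1*1)/3) => y in {0, ..., 3}; best 5*1 + 5*3 = 20
  x = 2: y <= min((8 - 1*2)/2, (14 - 1*2)/3) => y in {0, ..., 3}; best 5*2 + 5*3 = 25
  x = 3: y <= min((8 - 1*3)/2, (14 - 1*3)/3) => y in {0, ..., 2}; best 5*3 + 5*2 = 25
  x = 4: y <= min((8 - 1*4)/2, (14 - 1*4)/3) => y in {0, ..., 2}; best 5*4 + 5*2 = 30
  x = 5: y <= min((8 - 1*5)/2, (14 - 1*5)/3) => y in {0, ..., 1}; best 5*5 + 5*1 = 30
  x = 6: y <= min((8 - 1*6)/2, (14 - 1*6)/3) => y in {0, ..., 1}; best 5*6 + 5*1 = 35
  x = 7: y <= min((8 - 1*7)/2, (14 - 1*7)/3) => y in {0}; best 5*7 + 5*0 = 35
  x = 8: y <= min((8 - 1*8)/2, (14 - 1*8)/3) => y in {0}; best 5*8 + 5*0 = 40
The maximum 5x + 5y = 40 is achieved at x = 8, y = 0.
Check: 1*8 + 2*0 = 8 <= 8 and 1*8 + 3*0 = 8 <= 14.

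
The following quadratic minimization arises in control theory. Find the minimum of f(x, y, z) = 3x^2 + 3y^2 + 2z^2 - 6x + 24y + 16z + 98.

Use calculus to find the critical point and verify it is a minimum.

f(x,y,z) = 3x^2 + 3y^2 + 2z^2 - 6x + 24y + 16z + 98
df/dx = 6x + (-6) = 0 => x = 1
df/dy = 6y + (24) = 0 => y = -4
df/dz = 4z + (16) = 0 => z = -4
f(1,-4,-4) = 3*(1)^2 + 3*(-4)^2 + 2*(-4)^2 + -6*(1) + 24*(-4) + 16*(-4) + 98 = 15
Hessian is diagonal with entries 6, 6, 4 > 0, confirmed minimum.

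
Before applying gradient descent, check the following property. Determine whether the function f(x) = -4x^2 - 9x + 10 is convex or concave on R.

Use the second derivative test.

f(x) = -4x^2 - 9x + 10
f'(x) = -8x - 9
f''(x) = -8
Since f''(x) = -8 < 0 for all x, f is concave on R.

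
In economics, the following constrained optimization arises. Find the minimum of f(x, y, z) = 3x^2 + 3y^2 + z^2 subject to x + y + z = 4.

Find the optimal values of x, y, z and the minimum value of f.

Using Lagrange multipliers on f = 3x^2 + 3y^2 + z^2 with constraint x + y + z = 4:
Conditions: 2*3*x = lambda, 2*3*y = lambda, 2*1*z = lambda
So x = lambda/6, y = lambda/6, z = lambda/2
Substituting into constraint: lambda * (5/6) = 4
lambda = 24/5
x = 4/5, y = 4/5, z = 12/5
Minimum value = 48/5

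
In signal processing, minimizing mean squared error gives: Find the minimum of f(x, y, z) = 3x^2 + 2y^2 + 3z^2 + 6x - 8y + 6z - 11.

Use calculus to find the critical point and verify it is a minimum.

f(x,y,z) = 3x^2 + 2y^2 + 3z^2 + 6x - 8y + 6z - 11
df/dx = 6x + (6) = 0 => x = -1
df/dy = 4y + (-8) = 0 => y = 2
df/dz = 6z + (6) = 0 => z = -1
f(-1,2,-1) = 3*(-1)^2 + 2*(2)^2 + 3*(-1)^2 + 6*(-1) + -8*(2) + 6*(-1) + -11 = -25
Hessian is diagonal with entries 6, 4, 6 > 0, confirmed minimum.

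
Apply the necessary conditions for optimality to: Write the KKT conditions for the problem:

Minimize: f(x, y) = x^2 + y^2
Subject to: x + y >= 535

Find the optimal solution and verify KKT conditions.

KKT conditions for min x^2 + y^2 s.t. x + y >= 535:
Stationarity: 2x = mu, 2y = mu
So x = y = mu/2.
Complementary slackness: mu*(x + y - 535) = 0
Primal feasibility: x + y >= 535; dual feasibility: mu >= 0
If mu = 0 then x = y = 0, but 0 + 0 < 535 is infeasible, so the constraint is active.
Constraint active: x + y = 2*(mu/2) = 535 => mu = 535
x = y = 535/2, f = 286225/2
Verify: stationarity 2*(535/2) = 535 = mu; primal 535/2 + 535/2 = 535 >= 535; dual mu = 535 >= 0; complementary slackness 535*(535 - 535) = 0. All KKT conditions hold.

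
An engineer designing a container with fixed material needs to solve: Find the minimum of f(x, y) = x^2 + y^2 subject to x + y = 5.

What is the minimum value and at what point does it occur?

Substitute y = 5 - x into f(x,y) = x^2 + y^2:
g(x) = x^2 + (5 - x)^2 = 2x^2 - 10x + 25
g'(x) = 4x - 10 = 0  =>  x = 5/2
y = 5 - 5/2 = 5/2
Minimum value = (5/2)^2 + (5/2)^2 = 25/2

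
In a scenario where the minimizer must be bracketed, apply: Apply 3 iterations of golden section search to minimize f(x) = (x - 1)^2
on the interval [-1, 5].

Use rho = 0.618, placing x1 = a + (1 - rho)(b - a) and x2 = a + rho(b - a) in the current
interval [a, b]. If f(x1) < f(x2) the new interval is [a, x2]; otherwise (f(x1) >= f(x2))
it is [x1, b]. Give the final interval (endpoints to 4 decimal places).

Golden section search for min of f(x) = (x - 1)^2 on [-1, 5].
Each step: x1 = a + (1 - rho)(b - a), x2 = a + rho(b - a); if f(x1) < f(x2) keep [a, x2], otherwise keep [x1, b].
Step 1: [-1.0000, 5.0000], x1=1.2920 (f=0.0853), x2=2.7080 (f=2.9173); f(x1) < f(x2) => keep [-1.0000, 2.7080]
Step 2: [-1.0000, 2.7080], x1=0.4165 (f=0.3405), x2=1.2915 (f=0.0850); f(x1) > f(x2) => keep [0.4165, 2.7080]
Step 3: [0.4165, 2.7080], x1=1.2918 (f=0.0852), x2=1.8326 (f=0.6933); f(x1) < f(x2) => keep [0.4165, 1.8326]
Final interval: [0.4165, 1.8326]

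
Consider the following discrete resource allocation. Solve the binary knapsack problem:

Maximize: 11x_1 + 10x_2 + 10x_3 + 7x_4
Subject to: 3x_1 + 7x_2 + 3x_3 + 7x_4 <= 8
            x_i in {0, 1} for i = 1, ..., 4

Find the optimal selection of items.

Items: item 1 (v=11, w=3), item 2 (v=10, w=7), item 3 (v=10, w=3), item 4 (v=7, w=7)
Capacity: 8
Checking all 16 subsets (w = total weight, v = total value):
  {}: w = 0, v = 0
  {1}: w = 3, v = 11
  {2}: w = 7, v = 10
  {3}: w = 3, v = 10
  {4}: w = 7, v = 7
  {1, 2}: w = 10 > 8, infeasible
  {1, 3}: w = 6, v = 21
  {1, 4}: w = 10 > 8, infeasible
  {2, 3}: w = 10 > 8, infeasible
  {2, 4}: w = 14 > 8, infeasible
  {3, 4}: w = 10 > 8, infeasible
  {1, 2, 3}: w = 13 > 8, infeasible
  {1, 2, 4}: w = 17 > 8, infeasible
  {1, 3, 4}: w = 13 > 8, infeasible
  {2, 3, 4}: w = 17 > 8, infeasible
  {1, 2, 3, 4}: w = 20 > 8, infeasible
Best feasible subset: items [1, 3]
Total weight: 6 <= 8, total value: 21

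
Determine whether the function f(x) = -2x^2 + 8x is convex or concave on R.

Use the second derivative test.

f(x) = -2x^2 + 8x
f'(x) = -4x + 8
f''(x) = -4
Since f''(x) = -4 < 0 for all x, f is concave on R.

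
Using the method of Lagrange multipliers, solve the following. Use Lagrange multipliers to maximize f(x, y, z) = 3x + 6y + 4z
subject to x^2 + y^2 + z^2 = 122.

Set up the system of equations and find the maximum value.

Lagrange conditions: 3 = 2*lambda*x, 6 = 2*lambda*y, 4 = 2*lambda*z
So x:3 = y:6 = z:4, i.e. x = 3t, y = 6t, z = 4t
Constraint: t^2*(3^2 + 6^2 + 4^2) = 122
  t^2 * 61 = 122  =>  t = sqrt(2)
Maximum = 3*3t + 6*6t + 4*4t = 61*sqrt(2) = sqrt(7442)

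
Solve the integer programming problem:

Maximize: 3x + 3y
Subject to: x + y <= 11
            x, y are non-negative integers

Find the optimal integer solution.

Objective: 3x + 3y, constraint: x + y <= 11
Coefficient of x is 3 >= coefficient of y is 3, so allocate the entire budget to x.
Optimal: x = 11, y = 0, value = 33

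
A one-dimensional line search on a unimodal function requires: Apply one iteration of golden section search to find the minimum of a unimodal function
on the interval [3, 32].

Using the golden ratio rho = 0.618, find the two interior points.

Golden section search on [3, 32].
Golden ratio rho = 0.618 (approx).
Interior points:
  x_1 = 3 + (1-0.618)*29 = 14.0780
  x_2 = 3 + 0.618*29 = 20.9220
Compare f(x_1) and f(x_2) to determine which subinterval to keep.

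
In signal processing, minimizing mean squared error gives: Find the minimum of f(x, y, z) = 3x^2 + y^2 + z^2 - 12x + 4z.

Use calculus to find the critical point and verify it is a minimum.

f(x,y,z) = 3x^2 + y^2 + z^2 - 12x + 4z
df/dx = 6x + (-12) = 0 => x = 2
df/dy = 2y + (0) = 0 => y = 0
df/dz = 2z + (4) = 0 => z = -2
f(2,0,-2) = 3*(2)^2 + 1*(0)^2 + 1*(-2)^2 + -12*(2) + 4*(-2) = -16
Hessian is diagonal with entries 6, 2, 2 > 0, confirmed minimum.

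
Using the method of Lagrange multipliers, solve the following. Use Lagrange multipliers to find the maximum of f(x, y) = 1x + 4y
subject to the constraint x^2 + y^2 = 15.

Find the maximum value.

Set up Lagrange conditions: grad f = lambda * grad g
  1 = 2*lambda*x
  4 = 2*lambda*y
From these: x/y = 1/4, so x = 1t, y = 4t for some t.
Substitute into constraint: (1t)^2 + (4t)^2 = 15
  t^2 * 17 = 15
  t = sqrt(15/17)
Maximum = 1*x + 4*y = (1^2 + 4^2)*t = 17 * sqrt(15/17) = sqrt(255)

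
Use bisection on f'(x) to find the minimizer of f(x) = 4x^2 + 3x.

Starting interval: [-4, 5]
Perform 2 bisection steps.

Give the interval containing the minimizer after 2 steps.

Finding critical point of f(x) = 4x^2 + 3x using bisection on f'(x) = 8x + 3.
f'(x) = 0 when x = -3/8.
Starting interval: [-4, 5]
Step 1: mid = 1/2, f'(mid) = 7, new interval = [-4, 1/2]
Step 2: mid = -7/4, f'(mid) = -11, new interval = [-7/4, 1/2]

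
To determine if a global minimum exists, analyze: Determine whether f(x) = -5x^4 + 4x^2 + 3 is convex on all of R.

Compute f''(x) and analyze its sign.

f(x) = -5x^4 + 4x^2 + 3
f'(x) = -20x^3 + 8x
f''(x) = -60x^2 + 8
f''(x) = -60x^2 + 8 -> -inf as |x| -> inf
Therefore, f is not globally convex on R.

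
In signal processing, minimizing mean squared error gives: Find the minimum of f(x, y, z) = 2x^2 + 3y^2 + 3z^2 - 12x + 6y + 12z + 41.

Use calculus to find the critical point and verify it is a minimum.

f(x,y,z) = 2x^2 + 3y^2 + 3z^2 - 12x + 6y + 12z + 41
df/dx = 4x + (-12) = 0 => x = 3
df/dy = 6y + (6) = 0 => y = -1
df/dz = 6z + (12) = 0 => z = -2
f(3,-1,-2) = 2*(3)^2 + 3*(-1)^2 + 3*(-2)^2 + -12*(3) + 6*(-1) + 12*(-2) + 41 = 8
Hessian is diagonal with entries 4, 6, 6 > 0, confirmed minimum.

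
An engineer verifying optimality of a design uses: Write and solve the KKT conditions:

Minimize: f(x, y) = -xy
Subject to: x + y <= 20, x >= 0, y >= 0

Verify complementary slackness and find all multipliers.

Problem: min -xy s.t. x + y <= 20 (multiplier lambda), x >= 0 (mu_x), y >= 0 (mu_y)
KKT stationarity: -y + lambda - mu_x = 0, -x + lambda - mu_y = 0, with lambda, mu_x, mu_y >= 0
Complementary slackness: lambda*(x + y - 20) = 0, mu_x*x = 0, mu_y*y = 0
If lambda = 0: y = -mu_x <= 0 and x = -mu_y <= 0 force x = y = 0 with f = 0; but x = y = 10 is feasible with f = -100 < 0, so this is not the minimum. Hence lambda > 0 and x + y = 20.
Try x > 0, y > 0 (so mu_x = mu_y = 0): y = lambda, x = lambda => x = y = lambda
x + y = 20 => 2*lambda = 20 => lambda = 10
x* = y* = 10 > 0, consistent with mu_x = mu_y = 0.
(Any feasible point with x = 0 or y = 0 has f = 0 > -100, so the minimum is not on those boundaries.)
min(-xy) = -100 (i.e. max xy = 100)
Multipliers: lambda = 10, mu_x = 0, mu_y = 0
Complementary slackness: lambda*(x + y - 20) = 10*(10 + 10 - 20) = 0, mu_x*x = 0*10 = 0, mu_y*y = 0*10 = 0. Satisfied.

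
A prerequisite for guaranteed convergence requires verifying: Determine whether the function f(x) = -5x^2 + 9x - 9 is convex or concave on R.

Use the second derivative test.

f(x) = -5x^2 + 9x - 9
f'(x) = -10x + 9
f''(x) = -10
Since f''(x) = -10 < 0 for all x, f is concave on R.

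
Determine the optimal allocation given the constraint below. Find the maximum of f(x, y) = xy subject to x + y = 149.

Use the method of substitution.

Substitute y = 149 - x into f(x,y) = xy:
g(x) = x(149 - x) = 149x - x^2
g'(x) = 149 - 2x = 0  =>  x = 149/2
y = 149 - 149/2 = 149/2
Maximum value = (149/2) * (149/2) = 22201/4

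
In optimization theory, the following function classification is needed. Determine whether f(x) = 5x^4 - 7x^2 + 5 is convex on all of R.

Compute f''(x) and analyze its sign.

f(x) = 5x^4 - 7x^2 + 5
f'(x) = 20x^3 + -14x
f''(x) = 60x^2 + -14
f''(0) = -14 < 0, so not convex near x = 0
Therefore, f is not globally convex on R.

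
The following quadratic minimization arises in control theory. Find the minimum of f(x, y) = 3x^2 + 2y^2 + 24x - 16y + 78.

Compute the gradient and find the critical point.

f(x,y) = 3x^2 + 2y^2 + 24x - 16y + 78
df/dx = 6x + (24) = 0  =>  x = -4
df/dy = 4y + (-16) = 0  =>  y = 4
f(-4, 4) = 3*(-4)^2 + 2*(4)^2 + 24*(-4) + -16*(4) + 78 = -2
Hessian is diagonal with entries 6, 4 > 0, so this is a minimum.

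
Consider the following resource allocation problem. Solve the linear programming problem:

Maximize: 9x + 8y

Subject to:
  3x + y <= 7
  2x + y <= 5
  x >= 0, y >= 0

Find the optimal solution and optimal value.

Feasible vertices: (0, 0), (0, 5), (2, 1), (7/3, 0)
Objective 9x + 8y at each:
  (0, 0): 0
  (0, 5): 40
  (2, 1): 26
  (7/3, 0): 21
Maximum is 40 at (0, 5).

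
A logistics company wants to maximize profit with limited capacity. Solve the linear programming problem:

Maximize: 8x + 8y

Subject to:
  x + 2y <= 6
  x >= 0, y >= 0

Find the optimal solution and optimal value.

The feasible region has vertices at [(0, 0), (6, 0), (0, 3)].
Checking objective 8x + 8y at each vertex:
  (0, 0): 8*0 + 8*0 = 0
  (6, 0): 8*6 + 8*0 = 48
  (0, 3): 8*0 + 8*3 = 24
Maximum is 48 at (6, 0).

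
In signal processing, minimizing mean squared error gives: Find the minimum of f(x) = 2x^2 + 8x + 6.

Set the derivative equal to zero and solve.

f(x) = 2x^2 + 8x + 6
f'(x) = 4x + (8) = 0
x = -8/4 = -2
f(-2) = -2
Since f''(x) = 4 > 0, this is a minimum.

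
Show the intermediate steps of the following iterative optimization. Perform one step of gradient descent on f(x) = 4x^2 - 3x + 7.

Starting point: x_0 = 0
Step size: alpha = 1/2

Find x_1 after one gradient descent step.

f(x) = 4x^2 - 3x + 7
f'(x) = 8x - 3
f'(0) = 8*0 + (-3) = -3
x_1 = x_0 - alpha * f'(x_0) = 0 - 1/2 * -3 = 3/2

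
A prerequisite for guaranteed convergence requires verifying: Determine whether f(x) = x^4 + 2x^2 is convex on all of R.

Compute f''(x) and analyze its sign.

f(x) = x^4 + 2x^2
f'(x) = 4x^3 + 4x
f''(x) = 12x^2 + 4
f''(x) = 12x^2 + 4 >= 4 > 0 for all x
Therefore, f is convex on R.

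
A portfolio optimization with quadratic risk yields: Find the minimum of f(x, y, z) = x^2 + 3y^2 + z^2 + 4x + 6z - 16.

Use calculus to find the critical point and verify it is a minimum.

f(x,y,z) = x^2 + 3y^2 + z^2 + 4x + 6z - 16
df/dx = 2x + (4) = 0 => x = -2
df/dy = 6y + (0) = 0 => y = 0
df/dz = 2z + (6) = 0 => z = -3
f(-2,0,-3) = 1*(-2)^2 + 3*(0)^2 + 1*(-3)^2 + 4*(-2) + 6*(-3) + -16 = -29
Hessian is diagonal with entries 2, 6, 2 > 0, confirmed minimum.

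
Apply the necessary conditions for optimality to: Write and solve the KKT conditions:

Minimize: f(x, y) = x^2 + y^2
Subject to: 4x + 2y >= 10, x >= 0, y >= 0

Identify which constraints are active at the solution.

KKT conditions for min x^2 + y^2 s.t. 4x + 2y >= 10, x >= 0, y >= 0:
Stationarity: 2x = mu*4 + mu_x, 2y = mu*2 + mu_y, with mu, mu_x, mu_y >= 0
Complementary slackness: mu*(4x + 2y - 10) = 0, mu_x*x = 0, mu_y*y = 0
(0, 0) is infeasible (4*0 + 2*0 < 10), so if mu = 0 stationarity would force x = mu_x/2 >= 0, y = mu_y/2 >= 0 with mu_x*x = mu_y*y = 0, i.e. x = y = 0: contradiction. Hence mu > 0 and 4x + 2y = 10 is active.
Try x > 0, y > 0 (so mu_x = mu_y = 0): x = 4*mu/2, y = 2*mu/2
Substitute: 4*(4*mu/2) + 2*(2*mu/2) = 10
  mu*20/2 = 10 => mu = 1
x* = 2 > 0, y* = 1 > 0, consistent with mu_x = mu_y = 0.
f is convex and the constraints are linear, so this KKT point is the global minimum.
f* = 5
Active constraints: 4x + 2y >= 10 (holds with equality, mu = 1 > 0); x >= 0 and y >= 0 are inactive (mu_x = mu_y = 0).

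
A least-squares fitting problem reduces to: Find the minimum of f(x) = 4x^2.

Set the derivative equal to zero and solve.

f(x) = 4x^2
f'(x) = 8x + (0) = 0
x = 0/8 = 0
f(0) = 0
Since f''(x) = 8 > 0, this is a minimum.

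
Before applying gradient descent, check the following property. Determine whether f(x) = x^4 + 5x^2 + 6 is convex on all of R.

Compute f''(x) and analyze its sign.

f(x) = x^4 + 5x^2 + 6
f'(x) = 4x^3 + 10x
f''(x) = 12x^2 + 10
f''(x) = 12x^2 + 10 >= 10 > 0 for all x
Therefore, f is convex on R.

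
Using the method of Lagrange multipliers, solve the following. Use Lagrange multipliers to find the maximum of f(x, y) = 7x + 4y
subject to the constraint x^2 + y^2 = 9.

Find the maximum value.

Set up Lagrange conditions: grad f = lambda * grad g
  7 = 2*lambda*x
  4 = 2*lambda*y
From these: x/y = 7/4, so x = 7t, y = 4t for some t.
Substitute into constraint: (7t)^2 + (4t)^2 = 9
  t^2 * 65 = 9
  t = sqrt(9/65)
Maximum = 7*x + 4*y = (7^2 + 4^2)*t = 65 * sqrt(9/65) = sqrt(585)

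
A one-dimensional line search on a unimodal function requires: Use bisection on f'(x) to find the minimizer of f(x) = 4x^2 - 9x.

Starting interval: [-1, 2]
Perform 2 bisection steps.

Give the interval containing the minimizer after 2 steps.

Finding critical point of f(x) = 4x^2 - 9x using bisection on f'(x) = 8x + -9.
f'(x) = 0 when x = 9/8.
Starting interval: [-1, 2]
Step 1: mid = 1/2, f'(mid) = -5, new interval = [1/2, 2]
Step 2: mid = 5/4, f'(mid) = 1, new interval = [1/2, 5/4]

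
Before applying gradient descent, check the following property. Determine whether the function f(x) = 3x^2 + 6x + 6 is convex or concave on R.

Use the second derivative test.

f(x) = 3x^2 + 6x + 6
f'(x) = 6x + 6
f''(x) = 6
Since f''(x) = 6 > 0 for all x, f is convex on R.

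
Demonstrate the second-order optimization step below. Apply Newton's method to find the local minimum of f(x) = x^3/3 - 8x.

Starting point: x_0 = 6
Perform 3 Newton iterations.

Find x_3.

f(x) = x^3/3 - 8x
f'(x) = x^2 - 8, f''(x) = 2x
Newton update: x_{n+1} = x_n - (x_n^2 - 8)/(2*x_n)
Step 1: x_0 = 6, f'=28, f''=12, x_1 = 11/3
Step 2: x_1 = 11/3, f'=49/9, f''=22/3, x_2 = 193/66
Step 3: x_2 = 193/66, f'=2401/4356, f''=193/33, x_3 = 72097/25476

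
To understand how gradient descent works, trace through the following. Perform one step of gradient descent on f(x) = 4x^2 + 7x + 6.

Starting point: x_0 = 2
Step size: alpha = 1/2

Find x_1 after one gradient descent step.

f(x) = 4x^2 + 7x + 6
f'(x) = 8x + 7
f'(2) = 8*2 + (7) = 23
x_1 = x_0 - alpha * f'(x_0) = 2 - 1/2 * 23 = -19/2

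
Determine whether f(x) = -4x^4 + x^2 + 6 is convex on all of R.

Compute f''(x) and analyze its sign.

f(x) = -4x^4 + x^2 + 6
f'(x) = -16x^3 + 2x
f''(x) = -48x^2 + 2
f''(x) = -48x^2 + 2 -> -inf as |x| -> inf
Therefore, f is not globally convex on R.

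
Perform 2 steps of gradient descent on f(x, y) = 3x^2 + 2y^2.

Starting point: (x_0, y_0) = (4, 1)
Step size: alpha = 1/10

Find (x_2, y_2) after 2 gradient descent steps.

f(x,y) = 3x^2 + 2y^2
grad_x = 6x + 0y, grad_y = 4y + 0x
Step 1: grad = (24, 4), (8/5, 3/5)
Step 2: grad = (48/5, 12/5), (16/25, 9/25)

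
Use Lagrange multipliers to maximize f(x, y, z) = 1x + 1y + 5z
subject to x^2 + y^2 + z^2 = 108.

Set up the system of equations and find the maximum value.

Lagrange conditions: 1 = 2*lambda*x, 1 = 2*lambda*y, 5 = 2*lambda*z
So x:1 = y:1 = z:5, i.e. x = 1t, y = 1t, z = 5t
Constraint: t^2*(1^2 + 1^2 + 5^2) = 108
  t^2 * 27 = 108  =>  t = sqrt(4)
Maximum = 1*1t + 1*1t + 5*5t = 27*sqrt(4) = 54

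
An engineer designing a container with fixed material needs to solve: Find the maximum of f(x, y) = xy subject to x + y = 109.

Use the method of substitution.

Substitute y = 109 - x into f(x,y) = xy:
g(x) = x(109 - x) = 109x - x^2
g'(x) = 109 - 2x = 0  =>  x = 109/2
y = 109 - 109/2 = 109/2
Maximum value = (109/2) * (109/2) = 11881/4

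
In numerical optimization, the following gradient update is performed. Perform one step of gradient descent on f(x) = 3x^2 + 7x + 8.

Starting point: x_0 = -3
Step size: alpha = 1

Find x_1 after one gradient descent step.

f(x) = 3x^2 + 7x + 8
f'(x) = 6x + 7
f'(-3) = 6*-3 + (7) = -11
x_1 = x_0 - alpha * f'(x_0) = -3 - 1 * -11 = 8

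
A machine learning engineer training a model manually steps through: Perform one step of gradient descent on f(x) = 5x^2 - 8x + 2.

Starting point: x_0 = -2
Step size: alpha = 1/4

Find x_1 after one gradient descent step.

f(x) = 5x^2 - 8x + 2
f'(x) = 10x - 8
f'(-2) = 10*-2 + (-8) = -28
x_1 = x_0 - alpha * f'(x_0) = -2 - 1/4 * -28 = 5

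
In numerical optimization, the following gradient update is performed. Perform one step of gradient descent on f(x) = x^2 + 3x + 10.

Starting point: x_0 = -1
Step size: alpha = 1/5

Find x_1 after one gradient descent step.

f(x) = x^2 + 3x + 10
f'(x) = 2x + 3
f'(-1) = 2*-1 + (3) = 1
x_1 = x_0 - alpha * f'(x_0) = -1 - 1/5 * 1 = -6/5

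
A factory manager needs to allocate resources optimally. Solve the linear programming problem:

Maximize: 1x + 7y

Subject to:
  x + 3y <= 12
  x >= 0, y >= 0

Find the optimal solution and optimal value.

The feasible region has vertices at [(0, 0), (12, 0), (0, 4)].
Checking objective 1x + 7y at each vertex:
  (0, 0): 1*0 + 7*0 = 0
  (12, 0): 1*12 + 7*0 = 12
  (0, 4): 1*0 + 7*4 = 28
Maximum is 28 at (0, 4).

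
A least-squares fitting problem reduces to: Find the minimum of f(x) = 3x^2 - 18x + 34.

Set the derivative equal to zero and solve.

f(x) = 3x^2 - 18x + 34
f'(x) = 6x + (-18) = 0
x = 18/6 = 3
f(3) = 7
Since f''(x) = 6 > 0, this is a minimum.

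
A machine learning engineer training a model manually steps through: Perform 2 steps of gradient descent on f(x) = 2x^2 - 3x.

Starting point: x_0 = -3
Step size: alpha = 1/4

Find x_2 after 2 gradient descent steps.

f(x) = 2x^2 - 3x, f'(x) = 4x + (-3)
Step 1: f'(-3) = -15, x_1 = -3 - 1/4 * -15 = 3/4
Step 2: f'(3/4) = 0, x_2 = 3/4 - 1/4 * 0 = 3/4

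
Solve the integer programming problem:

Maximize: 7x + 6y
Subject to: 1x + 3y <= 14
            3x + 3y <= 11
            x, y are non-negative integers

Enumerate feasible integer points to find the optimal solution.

Constraint 1: 1x + 3y <= 14
Constraint 2: 3x + 3y <= 11
Feasible x range (need y >= 0): 0 <= x <= min(14/1, 11/3) => x in {0, ..., 3}.
Enumerate feasible integer points row by row (the coefficient of y is 6 > 0, so for each x the largest feasible y gives the best value):
  x = 0: y <= min((14 - 1*0)/3, (11 - 3*0)/3) => y in {0, ..., 3}; best 7*0 + 6*3 = 18
  x = 1: y <= min((14 - 1*1)/3, (11 - 3*1)/3) => y in {0, ..., 2}; best 7*1 + 6*2 = 19
  x = 2: y <= min((14 - 1*2)/3, (11 - 3*2)/3) => y in {0, ..., 1}; best 7*2 + 6*1 = 20
  x = 3: y <= min((14 - 1*3)/3, (11 - 3*3)/3) => y in {0}; best 7*3 + 6*0 = 21
The maximum 7x + 6y = 21 is achieved at x = 3, y = 0.
Check: 1*3 + 3*0 = 3 <= 14 and 3*3 + 3*0 = 9 <= 11.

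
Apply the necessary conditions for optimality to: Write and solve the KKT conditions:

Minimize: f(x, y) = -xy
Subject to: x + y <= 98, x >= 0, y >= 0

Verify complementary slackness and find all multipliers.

Problem: min -xy s.t. x + y <= 98 (multiplier lambda), x >= 0 (mu_x), y >= 0 (mu_y)
KKT stationarity: -y + lambda - mu_x = 0, -x + lambda - mu_y = 0, with lambda, mu_x, mu_y >= 0
Complementary slackness: lambda*(x + y - 98) = 0, mu_x*x = 0, mu_y*y = 0
If lambda = 0: y = -mu_x <= 0 and x = -mu_y <= 0 force x = y = 0 with f = 0; but x = y = 49 is feasible with f = -2401 < 0, so this is not the minimum. Hence lambda > 0 and x + y = 98.
Try x > 0, y > 0 (so mu_x = mu_y = 0): y = lambda, x = lambda => x = y = lambda
x + y = 98 => 2*lambda = 98 => lambda = 49
x* = y* = 49 > 0, consistent with mu_x = mu_y = 0.
(Any feasible point with x = 0 or y = 0 has f = 0 > -2401, so the minimum is not on those boundaries.)
min(-xy) = -2401 (i.e. max xy = 2401)
Multipliers: lambda = 49, mu_x = 0, mu_y = 0
Complementary slackness: lambda*(x + y - 98) = 49*(49 + 49 - 98) = 0, mu_x*x = 0*49 = 0, mu_y*y = 0*49 = 0. Satisfied.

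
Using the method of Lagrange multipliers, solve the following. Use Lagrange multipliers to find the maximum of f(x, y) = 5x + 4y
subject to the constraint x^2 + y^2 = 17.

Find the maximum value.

Set up Lagrange conditions: grad f = lambda * grad g
  5 = 2*lambda*x
  4 = 2*lambda*y
From these: x/y = 5/4, so x = 5t, y = 4t for some t.
Substitute into constraint: (5t)^2 + (4t)^2 = 17
  t^2 * 41 = 17
  t = sqrt(17/41)
Maximum = 5*x + 4*y = (5^2 + 4^2)*t = 41 * sqrt(17/41) = sqrt(697)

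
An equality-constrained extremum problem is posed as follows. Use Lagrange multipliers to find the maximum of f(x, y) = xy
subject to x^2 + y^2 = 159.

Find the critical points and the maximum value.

Lagrange conditions: y = 2*lambda*x and x = 2*lambda*y
If x = 0 then y = 0, violating the constraint, so x, y != 0.
Dividing: y/x = x/y => x^2 = y^2 => y = x or y = -x
Constraint: 2x^2 = 159 => x^2 = 159/2 => x = +/-sqrt(159/2)
Critical points: (sqrt(159/2), sqrt(159/2)), (-sqrt(159/2), -sqrt(159/2)), (sqrt(159/2), -sqrt(159/2)), (-sqrt(159/2), sqrt(159/2))
  y = x:  xy = x^2 = 159/2  at (sqrt(159/2), sqrt(159/2)) and (-sqrt(159/2), -sqrt(159/2))
  y = -x: xy = -x^2 = -159/2 at (sqrt(159/2), -sqrt(159/2)) and (-sqrt(159/2), sqrt(159/2))
Maximum xy = 159/2 at (sqrt(159/2), sqrt(159/2)) and (-sqrt(159/2), -sqrt(159/2))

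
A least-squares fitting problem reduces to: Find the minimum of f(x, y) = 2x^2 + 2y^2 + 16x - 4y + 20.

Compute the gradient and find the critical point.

f(x,y) = 2x^2 + 2y^2 + 16x - 4y + 20
df/dx = 4x + (16) = 0  =>  x = -4
df/dy = 4y + (-4) = 0  =>  y = 1
f(-4, 1) = 2*(-4)^2 + 2*(1)^2 + 16*(-4) + -4*(1) + 20 = -14
Hessian is diagonal with entries 4, 4 > 0, so this is a minimum.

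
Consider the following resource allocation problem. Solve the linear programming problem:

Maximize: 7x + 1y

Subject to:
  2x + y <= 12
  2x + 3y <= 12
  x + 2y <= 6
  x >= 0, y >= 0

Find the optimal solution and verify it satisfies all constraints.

Feasible vertices: (0, 0), (0, 3), (6, 0)
Objective 7x + 1y at each vertex:
  (0, 0): 0
  (0, 3): 3
  (6, 0): 42
Maximum is 42 at (6, 0).
Verify constraints at (x, y) = (6, 0):
  2*6 + 1*0 = 12 <= 12 (active)
  2*6 + 3*0 = 12 <= 12 (active)
  1*6 + 2*0 = 6 <= 6 (active)
  x = 6 >= 0, y = 0 >= 0. All constraints satisfied.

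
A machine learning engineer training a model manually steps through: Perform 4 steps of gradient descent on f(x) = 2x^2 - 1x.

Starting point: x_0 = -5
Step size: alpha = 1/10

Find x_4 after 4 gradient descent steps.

f(x) = 2x^2 - 1x, f'(x) = 4x + (-1)
Step 1: f'(-5) = -21, x_1 = -5 - 1/10 * -21 = -29/10
Step 2: f'(-29/10) = -63/5, x_2 = -29/10 - 1/10 * -63/5 = -41/25
Step 3: f'(-41/25) = -189/25, x_3 = -41/25 - 1/10 * -189/25 = -221/250
Step 4: f'(-221/250) = -567/125, x_4 = -221/250 - 1/10 * -567/125 = -269/625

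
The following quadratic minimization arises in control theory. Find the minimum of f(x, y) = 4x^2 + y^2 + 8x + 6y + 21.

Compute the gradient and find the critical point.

f(x,y) = 4x^2 + y^2 + 8x + 6y + 21
df/dx = 8x + (8) = 0  =>  x = -1
df/dy = 2y + (6) = 0  =>  y = -3
f(-1, -3) = 4*(-1)^2 + 1*(-3)^2 + 8*(-1) + 6*(-3) + 21 = 8
Hessian is diagonal with entries 8, 2 > 0, so this is a minimum.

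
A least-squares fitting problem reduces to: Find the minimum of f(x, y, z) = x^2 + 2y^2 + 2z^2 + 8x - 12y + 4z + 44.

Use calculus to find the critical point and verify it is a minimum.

f(x,y,z) = x^2 + 2y^2 + 2z^2 + 8x - 12y + 4z + 44
df/dx = 2x + (8) = 0 => x = -4
df/dy = 4y + (-12) = 0 => y = 3
df/dz = 4z + (4) = 0 => z = -1
f(-4,3,-1) = 1*(-4)^2 + 2*(3)^2 + 2*(-1)^2 + 8*(-4) + -12*(3) + 4*(-1) + 44 = 8
Hessian is diagonal with entries 2, 4, 4 > 0, confirmed minimum.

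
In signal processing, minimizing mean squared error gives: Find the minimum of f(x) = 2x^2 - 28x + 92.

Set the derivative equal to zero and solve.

f(x) = 2x^2 - 28x + 92
f'(x) = 4x + (-28) = 0
x = 28/4 = 7
f(7) = -6
Since f''(x) = 4 > 0, this is a minimum.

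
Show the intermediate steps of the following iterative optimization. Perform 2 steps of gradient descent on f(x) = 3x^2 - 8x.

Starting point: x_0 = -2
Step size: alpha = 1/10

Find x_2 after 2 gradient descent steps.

f(x) = 3x^2 - 8x, f'(x) = 6x + (-8)
Step 1: f'(-2) = -20, x_1 = -2 - 1/10 * -20 = 0
Step 2: f'(0) = -8, x_2 = 0 - 1/10 * -8 = 4/5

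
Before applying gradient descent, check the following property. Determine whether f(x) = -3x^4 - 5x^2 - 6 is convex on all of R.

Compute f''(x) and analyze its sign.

f(x) = -3x^4 - 5x^2 - 6
f'(x) = -12x^3 + -10x
f''(x) = -36x^2 + -10
f''(x) = -36x^2 + -10 <= -10 < 0 for all x
Therefore, f is concave on R.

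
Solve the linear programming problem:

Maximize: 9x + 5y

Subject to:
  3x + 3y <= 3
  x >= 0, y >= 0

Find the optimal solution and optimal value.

The feasible region has vertices at [(0, 0), (1, 0), (0, 1)].
Checking objective 9x + 5y at each vertex:
  (0, 0): 9*0 + 5*0 = 0
  (1, 0): 9*1 + 5*0 = 9
  (0, 1): 9*0 + 5*1 = 5
Maximum is 9 at (1, 0).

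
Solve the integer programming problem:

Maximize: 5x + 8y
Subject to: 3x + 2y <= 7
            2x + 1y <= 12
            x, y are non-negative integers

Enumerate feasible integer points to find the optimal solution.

Constraint 1: 3x + 2y <= 7
Constraint 2: 2x + 1y <= 12
Feasible x range (need y >= 0): 0 <= x <= min(7/3, 12/2) => x in {0, ..., 2}.
Enumerate feasible integer points row by row (the coefficient of y is 8 > 0, so for each x the largest feasible y gives the best value):
  x = 0: y <= min((7 - 3*0)/2, (12 - 2*0)/1) => y in {0, ..., 3}; best 5*0 + 8*3 = 24
  x = 1: y <= min((7 - 3*1)/2, (12 - 2*1)/1) => y in {0, ..., 2}; best 5*1 + 8*2 = 21
  x = 2: y <= min((7 - 3*2)/2, (12 - 2*2)/1) => y in {0}; best 5*2 + 8*0 = 10
The maximum 5x + 8y = 24 is achieved at x = 0, y = 3.
Check: 3*0 + 2*3 = 6 <= 7 and 2*0 + 1*3 = 3 <= 12.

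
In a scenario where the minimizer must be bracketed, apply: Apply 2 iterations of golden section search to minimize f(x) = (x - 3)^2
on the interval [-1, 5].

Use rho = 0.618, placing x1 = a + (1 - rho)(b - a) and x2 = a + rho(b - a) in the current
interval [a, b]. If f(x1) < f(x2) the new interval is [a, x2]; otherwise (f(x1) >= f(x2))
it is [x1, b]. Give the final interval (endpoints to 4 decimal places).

Golden section search for min of f(x) = (x - 3)^2 on [-1, 5].
Each step: x1 = a + (1 - rho)(b - a), x2 = a + rho(b - a); if f(x1) < f(x2) keep [a, x2], otherwise keep [x1, b].
Step 1: [-1.0000, 5.0000], x1=1.2920 (f=2.9173), x2=2.7080 (f=0.0853); f(x1) > f(x2) => keep [1.2920, 5.0000]
Step 2: [1.2920, 5.0000], x1=2.7085 (f=0.0850), x2=3.5835 (f=0.3405); f(x1) < f(x2) => keep [1.2920, 3.5835]
Final interval: [1.2920, 3.5835]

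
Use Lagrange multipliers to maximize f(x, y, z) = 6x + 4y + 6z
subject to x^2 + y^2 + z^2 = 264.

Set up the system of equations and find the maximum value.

Lagrange conditions: 6 = 2*lambda*x, 4 = 2*lambda*y, 6 = 2*lambda*z
So x:6 = y:4 = z:6, i.e. x = 6t, y = 4t, z = 6t
Constraint: t^2*(6^2 + 4^2 + 6^2) = 264
  t^2 * 88 = 264  =>  t = sqrt(3)
Maximum = 6*6t + 4*4t + 6*6t = 88*sqrt(3) = sqrt(23232)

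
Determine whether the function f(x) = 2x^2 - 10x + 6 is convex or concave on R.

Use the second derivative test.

f(x) = 2x^2 - 10x + 6
f'(x) = 4x - 10
f''(x) = 4
Since f''(x) = 4 > 0 for all x, f is convex on R.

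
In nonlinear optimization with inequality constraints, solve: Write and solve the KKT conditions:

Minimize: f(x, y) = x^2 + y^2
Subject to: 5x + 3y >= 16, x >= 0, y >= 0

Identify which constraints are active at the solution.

KKT conditions for min x^2 + y^2 s.t. 5x + 3y >= 16, x >= 0, y >= 0:
Stationarity: 2x = mu*5 + mu_x, 2y = mu*3 + mu_y, with mu, mu_x, mu_y >= 0
Complementary slackness: mu*(5x + 3y - 16) = 0, mu_x*x = 0, mu_y*y = 0
(0, 0) is infeasible (5*0 + 3*0 < 16), so if mu = 0 stationarity would force x = mu_x/2 >= 0, y = mu_y/2 >= 0 with mu_x*x = mu_y*y = 0, i.e. x = y = 0: contradiction. Hence mu > 0 and 5x + 3y = 16 is active.
Try x > 0, y > 0 (so mu_x = mu_y = 0): x = 5*mu/2, y = 3*mu/2
Substitute: 5*(5*mu/2) + 3*(3*mu/2) = 16
  mu*34/2 = 16 => mu = 16/17
x* = 40/17 > 0, y* = 24/17 > 0, consistent with mu_x = mu_y = 0.
f is convex and the constraints are linear, so this KKT point is the global minimum.
f* = 128/17
Active constraints: 5x + 3y >= 16 (holds with equality, mu = 16/17 > 0); x >= 0 and y >= 0 are inactive (mu_x = mu_y = 0).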